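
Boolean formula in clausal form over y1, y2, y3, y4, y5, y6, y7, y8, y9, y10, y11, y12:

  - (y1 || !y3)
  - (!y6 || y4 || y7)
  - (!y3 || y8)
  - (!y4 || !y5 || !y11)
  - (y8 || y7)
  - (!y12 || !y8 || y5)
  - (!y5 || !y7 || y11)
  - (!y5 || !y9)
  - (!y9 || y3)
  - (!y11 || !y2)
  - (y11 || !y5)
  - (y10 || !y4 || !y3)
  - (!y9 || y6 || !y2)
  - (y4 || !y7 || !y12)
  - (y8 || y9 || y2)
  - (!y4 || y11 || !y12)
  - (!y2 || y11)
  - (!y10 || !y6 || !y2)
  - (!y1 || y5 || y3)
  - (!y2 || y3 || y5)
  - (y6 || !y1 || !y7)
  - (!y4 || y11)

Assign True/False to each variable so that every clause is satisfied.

Pure literal: y12 appears only negated; assign y12 = False.
Try y1 = True.
Branch on y2: take y2 = False.
The remaining clauses are satisfied by y3 = True, y4 = False, y5 = False, y6 = False, y7 = False, y8 = True, y9 = False, y10 = False, y11 = False.

y1=True, y2=False, y3=True, y4=False, y5=False, y6=False, y7=False, y8=True, y9=False, y10=False, y11=False, y12=False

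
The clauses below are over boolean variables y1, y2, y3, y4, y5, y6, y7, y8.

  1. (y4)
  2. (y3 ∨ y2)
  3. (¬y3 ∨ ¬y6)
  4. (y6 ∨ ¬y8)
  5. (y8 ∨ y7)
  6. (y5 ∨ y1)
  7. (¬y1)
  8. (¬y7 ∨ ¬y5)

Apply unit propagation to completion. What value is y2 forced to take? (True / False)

True

(y4) is a unit clause: y4 = True.
Unit clause (¬y1) sets y1 = False.
From (y5 ∨ y1) and y1 = False: y5 = True.
(¬y7 ∨ ¬y5) with y5 = True leaves only ¬y7, so y7 = False.
From (y7 ∨ y8) and y7 = False: y8 = True.
From (y6 ∨ ¬y8) and y8 = True: y6 = True.
In (¬y3 ∨ ¬y6), ¬y6 is now false; ¬y3 must hold, so y3 = False.
In (y3 ∨ y2), y3 is now false; y2 must hold, so y2 = True.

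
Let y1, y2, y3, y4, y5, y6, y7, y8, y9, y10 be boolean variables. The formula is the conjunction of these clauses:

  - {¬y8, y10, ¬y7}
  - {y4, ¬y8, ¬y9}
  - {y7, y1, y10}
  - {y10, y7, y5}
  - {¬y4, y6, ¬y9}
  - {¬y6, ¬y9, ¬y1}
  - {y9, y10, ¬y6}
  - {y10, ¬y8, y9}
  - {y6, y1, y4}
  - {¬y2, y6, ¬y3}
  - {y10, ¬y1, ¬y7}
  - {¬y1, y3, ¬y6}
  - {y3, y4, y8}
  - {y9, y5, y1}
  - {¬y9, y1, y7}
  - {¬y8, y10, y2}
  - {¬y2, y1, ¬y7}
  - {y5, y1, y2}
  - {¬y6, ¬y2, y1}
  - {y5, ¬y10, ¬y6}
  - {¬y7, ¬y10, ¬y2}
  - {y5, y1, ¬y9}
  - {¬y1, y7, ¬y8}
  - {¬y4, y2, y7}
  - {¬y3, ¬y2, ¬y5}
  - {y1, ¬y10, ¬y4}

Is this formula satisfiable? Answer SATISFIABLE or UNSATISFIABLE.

Branch on y1: take y1 = True.
Set y2 = False and propagate.
For the remaining variables, y3 = False, y4 = True, y5 = False, y6 = False, y7 = True, y8 = True, y9 = False, y10 = True works.
Every clause has at least one true literal under this assignment.
So y1 = T, y2 = F, y3 = F, y4 = T, y5 = F, y6 = F, y7 = T, y8 = T, y9 = F, y10 = T is a satisfying assignment.

SATISFIABLE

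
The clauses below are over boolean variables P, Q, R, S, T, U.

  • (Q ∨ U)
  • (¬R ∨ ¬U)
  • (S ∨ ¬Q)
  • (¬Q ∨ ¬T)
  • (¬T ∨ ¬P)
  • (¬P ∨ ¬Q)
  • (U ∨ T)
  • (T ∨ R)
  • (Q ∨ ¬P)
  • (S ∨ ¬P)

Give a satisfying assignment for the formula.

Pure literal: P appears only negated; assign P = False.
Branch on Q: take Q = False.
  then U is forced to True.
  then R is forced to False.
  then T is forced to True.
S is now unconstrained; take S = False.
Every clause has at least one true literal under this assignment.

P=False, Q=False, R=False, S=False, T=True, U=True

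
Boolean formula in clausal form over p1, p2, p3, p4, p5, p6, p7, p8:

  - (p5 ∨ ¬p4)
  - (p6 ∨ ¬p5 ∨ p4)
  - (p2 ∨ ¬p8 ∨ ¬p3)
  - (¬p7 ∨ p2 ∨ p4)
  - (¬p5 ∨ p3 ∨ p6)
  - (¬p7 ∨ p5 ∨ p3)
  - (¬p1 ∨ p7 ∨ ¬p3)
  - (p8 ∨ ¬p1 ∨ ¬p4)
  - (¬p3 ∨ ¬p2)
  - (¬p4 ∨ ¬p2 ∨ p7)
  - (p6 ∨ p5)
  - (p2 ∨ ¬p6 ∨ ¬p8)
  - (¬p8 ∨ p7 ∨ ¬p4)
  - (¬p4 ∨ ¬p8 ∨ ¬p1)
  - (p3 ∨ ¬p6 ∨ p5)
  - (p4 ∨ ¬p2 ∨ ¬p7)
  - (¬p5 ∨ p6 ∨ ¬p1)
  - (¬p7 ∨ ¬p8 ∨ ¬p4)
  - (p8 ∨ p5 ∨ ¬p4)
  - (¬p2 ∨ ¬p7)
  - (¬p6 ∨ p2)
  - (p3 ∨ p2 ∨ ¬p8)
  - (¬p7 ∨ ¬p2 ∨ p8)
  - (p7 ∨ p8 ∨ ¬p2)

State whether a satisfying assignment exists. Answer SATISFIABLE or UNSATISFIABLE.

SATISFIABLE

Set p1 = True and propagate.
Branch on p2: take p2 = True.
  then p3 is forced to False.
  then p7 is forced to False.
  then p4 is forced to False.
  then p8 is forced to True.
The remaining clauses are satisfied by p5 = True, p6 = True.
Every clause has at least one true literal under this assignment.
So p1=T, p2=T, p3=F, p4=F, p5=T, p6=T, p7=F, p8=T is a satisfying assignment.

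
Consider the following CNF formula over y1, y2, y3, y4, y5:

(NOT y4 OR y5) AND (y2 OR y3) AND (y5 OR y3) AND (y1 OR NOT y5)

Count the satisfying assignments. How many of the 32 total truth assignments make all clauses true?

10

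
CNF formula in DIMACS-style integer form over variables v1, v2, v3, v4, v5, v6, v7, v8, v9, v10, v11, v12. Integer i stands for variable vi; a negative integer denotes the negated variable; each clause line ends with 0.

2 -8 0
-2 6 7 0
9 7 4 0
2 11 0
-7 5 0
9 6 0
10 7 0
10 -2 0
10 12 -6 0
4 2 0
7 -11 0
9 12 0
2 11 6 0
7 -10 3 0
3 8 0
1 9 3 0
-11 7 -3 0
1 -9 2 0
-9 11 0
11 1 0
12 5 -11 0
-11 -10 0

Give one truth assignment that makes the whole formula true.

v1=False, v2=False, v3=True, v4=True, v5=True, v6=True, v7=True, v8=False, v9=False, v10=False, v11=True, v12=True

Check each clause:
  1. (!v8 || v2) — !v8 is true.
  2. (v6 || !v2 || v7) — v7 is true.
  3. (v4 || v9 || v7) — v4 is true.
  4. (v2 || v11) — v11 is true.
  5. (v5 || !v7) — v5 is true.
  6. (v6 || v9) — v6 is true.
  7. (v10 || v7) — v7 is true.
  8. (v10 || !v2) — !v2 is true.
  9. (!v6 || v10 || v12) — v12 is true.
  10. (v4 || v2) — v4 is true.
  11. (!v11 || v7) — v7 is true.
  12. (v9 || v12) — v12 is true.
  13. (v2 || v11 || v6) — v11 is true.
  14. (v3 || v7 || !v10) — v3 is true.
  15. (v8 || v3) — v3 is true.
  16. (v9 || v3 || v1) — v3 is true.
  17. (!v11 || v7 || !v3) — v7 is true.
  18. (!v9 || v2 || v1) — !v9 is true.
  19. (!v9 || v11) — v11 is true.
  20. (v11 || v1) — v11 is true.
  21. (v5 || !v11 || v12) — v12 is true.
  22. (!v10 || !v11) — !v10 is true.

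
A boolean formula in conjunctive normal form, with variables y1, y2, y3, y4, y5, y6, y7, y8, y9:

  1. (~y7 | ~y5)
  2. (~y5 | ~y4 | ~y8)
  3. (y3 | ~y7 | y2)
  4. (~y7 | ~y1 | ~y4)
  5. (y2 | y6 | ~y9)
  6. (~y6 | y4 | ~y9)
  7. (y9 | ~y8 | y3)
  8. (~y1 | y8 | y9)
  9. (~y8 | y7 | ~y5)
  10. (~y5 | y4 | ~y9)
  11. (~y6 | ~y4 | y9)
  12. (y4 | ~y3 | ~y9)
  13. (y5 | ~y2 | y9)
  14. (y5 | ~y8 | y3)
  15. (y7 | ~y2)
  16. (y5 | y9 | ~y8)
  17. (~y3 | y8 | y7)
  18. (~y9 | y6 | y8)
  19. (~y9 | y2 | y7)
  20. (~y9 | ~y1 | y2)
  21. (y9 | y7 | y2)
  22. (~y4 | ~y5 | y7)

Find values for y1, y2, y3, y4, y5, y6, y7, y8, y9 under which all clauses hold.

y1=0, y2=0, y3=1, y4=0, y5=0, y6=1, y7=1, y8=0, y9=0

Pure literal: y1 appears only negated; assign y1 = False.
Try y2 = False.
For the remaining variables, y3 = True, y4 = False, y5 = False, y6 = True, y7 = True, y8 = False, y9 = False works.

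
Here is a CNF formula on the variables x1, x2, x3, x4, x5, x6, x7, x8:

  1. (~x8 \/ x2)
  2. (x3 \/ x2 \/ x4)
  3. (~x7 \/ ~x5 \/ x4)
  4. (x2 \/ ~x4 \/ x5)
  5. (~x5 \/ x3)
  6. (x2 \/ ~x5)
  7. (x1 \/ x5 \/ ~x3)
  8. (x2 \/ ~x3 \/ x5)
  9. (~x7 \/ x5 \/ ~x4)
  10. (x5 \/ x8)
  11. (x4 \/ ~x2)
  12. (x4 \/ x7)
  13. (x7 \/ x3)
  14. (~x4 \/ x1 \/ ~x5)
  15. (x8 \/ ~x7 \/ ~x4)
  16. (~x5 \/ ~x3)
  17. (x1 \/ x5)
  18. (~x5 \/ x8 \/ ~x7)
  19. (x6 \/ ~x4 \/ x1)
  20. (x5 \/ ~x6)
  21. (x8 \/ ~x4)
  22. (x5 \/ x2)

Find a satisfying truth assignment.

x1 = T  x2 = T  x3 = T  x4 = T  x5 = F  x6 = F  x7 = F  x8 = T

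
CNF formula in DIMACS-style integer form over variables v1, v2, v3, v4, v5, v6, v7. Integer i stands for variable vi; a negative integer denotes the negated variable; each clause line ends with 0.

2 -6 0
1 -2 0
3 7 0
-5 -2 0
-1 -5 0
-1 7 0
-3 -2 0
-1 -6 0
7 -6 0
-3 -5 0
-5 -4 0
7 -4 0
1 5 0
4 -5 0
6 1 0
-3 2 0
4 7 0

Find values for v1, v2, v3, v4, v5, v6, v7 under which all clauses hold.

v7 occurs only positively in the remaining clauses — set v7 = True.
Try v1 = True.
  then v5 is forced to False.
  then v6 is forced to False.
The remaining clauses are satisfied by v2 = False, v3 = False, v4 = True.
Every clause has at least one true literal under this assignment.
Check each clause:
  1. (~v6 \/ v2) — ~v6 is true.
  2. (v1 \/ ~v2) — v1 is true.
  3. (v3 \/ v7) — v7 is true.
  4. (~v5 \/ ~v2) — ~v5 is true.
  5. (~v5 \/ ~v1) — ~v5 is true.
  6. (~v1 \/ v7) — v7 is true.
  7. (~v2 \/ ~v3) — ~v3 is true.
  8. (~v1 \/ ~v6) — ~v6 is true.
  9. (~v6 \/ v7) — ~v6 is true.
  10. (~v5 \/ ~v3) — ~v5 is true.
  11. (~v4 \/ ~v5) — ~v5 is true.
  12. (~v4 \/ v7) — v7 is true.
  13. (v1 \/ v5) — v1 is true.
  14. (v4 \/ ~v5) — ~v5 is true.
  15. (v6 \/ v1) — v1 is true.
  16. (v2 \/ ~v3) — ~v3 is true.
  17. (v4 \/ v7) — v4 is true.

v1=1, v2=0, v3=0, v4=1, v5=0, v6=0, v7=1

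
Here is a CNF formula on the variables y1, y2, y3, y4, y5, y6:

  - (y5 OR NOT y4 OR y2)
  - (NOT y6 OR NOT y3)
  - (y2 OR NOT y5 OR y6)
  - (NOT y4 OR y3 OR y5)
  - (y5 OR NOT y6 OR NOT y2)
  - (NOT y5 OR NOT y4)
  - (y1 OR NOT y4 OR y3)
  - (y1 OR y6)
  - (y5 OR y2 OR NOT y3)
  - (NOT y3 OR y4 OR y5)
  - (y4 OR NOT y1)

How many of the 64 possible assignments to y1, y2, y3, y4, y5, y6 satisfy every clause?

4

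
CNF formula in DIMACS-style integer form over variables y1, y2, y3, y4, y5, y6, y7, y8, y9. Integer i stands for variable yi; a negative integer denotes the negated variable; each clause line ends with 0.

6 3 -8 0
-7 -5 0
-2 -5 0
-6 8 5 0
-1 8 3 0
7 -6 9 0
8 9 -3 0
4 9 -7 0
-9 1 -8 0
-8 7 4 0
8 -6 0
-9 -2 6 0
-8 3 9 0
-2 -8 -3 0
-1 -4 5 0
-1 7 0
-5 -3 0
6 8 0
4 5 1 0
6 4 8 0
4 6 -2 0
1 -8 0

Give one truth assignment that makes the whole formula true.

Pure literal: y2 appears only negated; assign y2 = False.
Branch on y1: take y1 = True.
  then y7 is forced to True.
  then y5 is forced to False.
  then y4 is forced to False.
  then y9 is forced to True.
The remaining clauses are satisfied by y3 = False, y6 = True, y8 = True.

y1=T, y2=F, y3=F, y4=F, y5=F, y6=T, y7=T, y8=T, y9=T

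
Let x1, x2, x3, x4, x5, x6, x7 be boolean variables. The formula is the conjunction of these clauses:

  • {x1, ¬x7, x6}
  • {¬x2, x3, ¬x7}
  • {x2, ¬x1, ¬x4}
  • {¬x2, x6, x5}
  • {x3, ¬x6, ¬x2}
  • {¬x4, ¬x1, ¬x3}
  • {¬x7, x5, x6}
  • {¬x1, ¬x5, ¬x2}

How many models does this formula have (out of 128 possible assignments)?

Case analysis on x2 and x1:
  x2=T, x1=T: remaining (x3,x4,x5,x6,x7) ∈ {(T,F,F,T,F); (T,F,F,T,T)} — 2.
  x2=T, x1=F: x4 free; 6 ways for (x3,x5,x6,x7) × 2^1 = 12.
  x2=F, x1=T: x3 free; 7 ways for (x4,x5,x6,x7) × 2^1 = 14.
  x2=F, x1=F: x3, x4, x5 free; 3 ways for (x6,x7) × 2^3 = 24.
Total: 2 + 12 + 14 + 24 = 52.

52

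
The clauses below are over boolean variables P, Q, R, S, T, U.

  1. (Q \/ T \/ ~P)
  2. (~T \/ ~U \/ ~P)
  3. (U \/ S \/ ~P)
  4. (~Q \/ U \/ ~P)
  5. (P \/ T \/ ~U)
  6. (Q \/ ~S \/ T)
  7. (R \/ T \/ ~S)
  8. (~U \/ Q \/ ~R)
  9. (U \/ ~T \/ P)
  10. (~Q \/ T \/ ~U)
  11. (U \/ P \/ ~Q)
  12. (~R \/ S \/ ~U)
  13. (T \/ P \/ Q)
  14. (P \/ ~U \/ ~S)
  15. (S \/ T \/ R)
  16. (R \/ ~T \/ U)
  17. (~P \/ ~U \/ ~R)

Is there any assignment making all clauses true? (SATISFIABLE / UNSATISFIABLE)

SATISFIABLE

Try P = True.
Try Q = False.
  then T is forced to True.
  then U is forced to False.
  then S is forced to True.
  then R is forced to True.
So P = T, Q = F, R = T, S = T, T = T, U = F is a satisfying assignment.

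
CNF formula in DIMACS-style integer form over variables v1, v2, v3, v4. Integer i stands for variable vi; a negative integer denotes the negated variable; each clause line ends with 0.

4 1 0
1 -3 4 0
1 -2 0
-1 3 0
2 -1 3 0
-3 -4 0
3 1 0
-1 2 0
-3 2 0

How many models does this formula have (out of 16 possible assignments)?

1

The models are:
  v1=T v2=T v3=T v4=F
Count: 1.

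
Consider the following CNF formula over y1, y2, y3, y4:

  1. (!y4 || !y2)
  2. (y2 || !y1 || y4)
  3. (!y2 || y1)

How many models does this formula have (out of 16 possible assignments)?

Satisfying assignments:
  y1=0 y2=0 y3=0 y4=0
  y1=0 y2=0 y3=0 y4=1
  y1=0 y2=0 y3=1 y4=0
  y1=0 y2=0 y3=1 y4=1
  y1=1 y2=0 y3=0 y4=1
  y1=1 y2=0 y3=1 y4=1
  y1=1 y2=1 y3=0 y4=0
  y1=1 y2=1 y3=1 y4=0
That's 8 in total.

8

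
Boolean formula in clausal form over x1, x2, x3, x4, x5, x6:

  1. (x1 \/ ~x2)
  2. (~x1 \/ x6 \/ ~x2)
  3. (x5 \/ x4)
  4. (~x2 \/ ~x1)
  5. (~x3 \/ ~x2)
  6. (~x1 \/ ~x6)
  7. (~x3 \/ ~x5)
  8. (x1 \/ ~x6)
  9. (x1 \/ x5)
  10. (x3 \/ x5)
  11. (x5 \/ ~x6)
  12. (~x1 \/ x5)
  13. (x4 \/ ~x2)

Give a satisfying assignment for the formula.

Pure literal: x2 appears only negated; assign x2 = False.
x4 occurs only positively in the remaining clauses — set x4 = True.
Branch on x1: take x1 = True.
  then x6 is forced to False.
  then x5 is forced to True.
  then x3 is forced to False.
Every clause has at least one true literal under this assignment.

x1=1, x2=0, x3=0, x4=1, x5=1, x6=0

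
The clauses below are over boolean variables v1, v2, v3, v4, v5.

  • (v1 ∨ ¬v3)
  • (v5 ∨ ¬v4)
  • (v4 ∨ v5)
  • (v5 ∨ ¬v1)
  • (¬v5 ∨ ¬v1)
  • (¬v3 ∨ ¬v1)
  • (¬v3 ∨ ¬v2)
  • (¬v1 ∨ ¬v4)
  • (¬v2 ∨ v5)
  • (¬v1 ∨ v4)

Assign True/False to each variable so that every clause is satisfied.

v3 occurs only negated in the remaining clauses — set v3 = False.
Try v1 = False.
Try v2 = True.
  then v5 is forced to True.
v4 is now unconstrained; take v4 = False.

v1=False, v2=True, v3=False, v4=False, v5=True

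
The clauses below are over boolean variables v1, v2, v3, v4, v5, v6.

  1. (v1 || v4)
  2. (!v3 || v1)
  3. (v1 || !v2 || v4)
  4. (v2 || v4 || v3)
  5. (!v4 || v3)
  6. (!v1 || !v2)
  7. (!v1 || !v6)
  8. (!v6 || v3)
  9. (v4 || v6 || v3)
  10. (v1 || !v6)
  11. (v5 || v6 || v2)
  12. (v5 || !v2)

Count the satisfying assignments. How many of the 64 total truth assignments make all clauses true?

2

Satisfying assignments:
  v1=1 v2=0 v3=1 v4=0 v5=1 v6=0
  v1=1 v2=0 v3=1 v4=1 v5=1 v6=0
That's 2 in total.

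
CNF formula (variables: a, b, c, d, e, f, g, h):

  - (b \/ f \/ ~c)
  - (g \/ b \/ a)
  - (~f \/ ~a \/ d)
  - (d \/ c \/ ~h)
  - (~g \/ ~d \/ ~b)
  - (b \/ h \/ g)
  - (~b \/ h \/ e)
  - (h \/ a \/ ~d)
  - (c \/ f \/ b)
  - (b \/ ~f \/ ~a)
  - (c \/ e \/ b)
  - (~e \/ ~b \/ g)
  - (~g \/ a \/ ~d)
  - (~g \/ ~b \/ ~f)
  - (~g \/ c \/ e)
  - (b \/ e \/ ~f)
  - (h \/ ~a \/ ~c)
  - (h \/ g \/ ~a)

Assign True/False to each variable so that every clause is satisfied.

Try a = True.
Try b = True.
Branch on c: take c = False.
For the remaining variables, d = True, e = False, f = False, g = False, h = True works.

a = True, b = True, c = False, d = True, e = False, f = False, g = False, h = True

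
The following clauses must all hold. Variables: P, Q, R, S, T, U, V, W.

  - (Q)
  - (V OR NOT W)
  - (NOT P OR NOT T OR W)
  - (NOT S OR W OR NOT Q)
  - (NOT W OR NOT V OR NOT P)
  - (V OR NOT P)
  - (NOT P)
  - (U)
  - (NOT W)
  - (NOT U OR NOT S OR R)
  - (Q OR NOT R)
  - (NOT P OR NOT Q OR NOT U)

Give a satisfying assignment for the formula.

P=F, Q=T, R=T, S=F, T=T, U=T, V=F, W=F

Check each clause:
  1. (Q) — Q is true.
  2. (NOT W OR V) — NOT W is true.
  3. (NOT T OR W OR NOT P) — NOT P is true.
  4. (W OR NOT S OR NOT Q) — NOT S is true.
  5. (NOT V OR NOT P OR NOT W) — NOT W is true.
  6. (NOT P OR V) — NOT P is true.
  7. (NOT P) — NOT P is true.
  8. (U) — U is true.
  9. (NOT W) — NOT W is true.
  10. (NOT S OR NOT U OR R) — R is true.
  11. (Q OR NOT R) — Q is true.
  12. (NOT P OR NOT Q OR NOT U) — NOT P is true.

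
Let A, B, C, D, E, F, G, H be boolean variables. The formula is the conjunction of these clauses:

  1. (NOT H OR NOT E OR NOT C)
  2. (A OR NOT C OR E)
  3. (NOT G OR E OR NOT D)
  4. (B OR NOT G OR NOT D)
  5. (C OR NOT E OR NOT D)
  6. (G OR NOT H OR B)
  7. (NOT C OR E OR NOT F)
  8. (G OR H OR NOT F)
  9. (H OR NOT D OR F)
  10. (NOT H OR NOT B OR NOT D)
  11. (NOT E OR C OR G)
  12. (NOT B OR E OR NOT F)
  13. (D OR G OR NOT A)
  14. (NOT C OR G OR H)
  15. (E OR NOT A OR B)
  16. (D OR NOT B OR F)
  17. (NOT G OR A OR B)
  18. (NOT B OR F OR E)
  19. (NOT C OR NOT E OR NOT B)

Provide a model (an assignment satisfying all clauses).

A = F, B = F, C = F, D = F, E = F, F = F, G = F, H = F

Check each clause:
  1. (NOT C OR NOT H OR NOT E) — NOT H is true.
  2. (A OR E OR NOT C) — NOT C is true.
  3. (NOT G OR NOT D OR E) — NOT G is true.
  4. (NOT G OR B OR NOT D) — NOT G is true.
  5. (NOT D OR NOT E OR C) — NOT D is true.
  6. (B OR G OR NOT H) — NOT H is true.
  7. (NOT C OR E OR NOT F) — NOT C is true.
  8. (H OR NOT F OR G) — NOT F is true.
  9. (F OR NOT D OR H) — NOT D is true.
  10. (NOT B OR NOT D OR NOT H) — NOT H is true.
  11. (G OR NOT E OR C) — NOT E is true.
  12. (NOT B OR E OR NOT F) — NOT F is true.
  13. (NOT A OR D OR G) — NOT A is true.
  14. (G OR H OR NOT C) — NOT C is true.
  15. (E OR NOT A OR B) — NOT A is true.
  16. (NOT B OR F OR D) — NOT B is true.
  17. (A OR B OR NOT G) — NOT G is true.
  18. (NOT B OR F OR E) — NOT B is true.
  19. (NOT E OR NOT B OR NOT C) — NOT E is true.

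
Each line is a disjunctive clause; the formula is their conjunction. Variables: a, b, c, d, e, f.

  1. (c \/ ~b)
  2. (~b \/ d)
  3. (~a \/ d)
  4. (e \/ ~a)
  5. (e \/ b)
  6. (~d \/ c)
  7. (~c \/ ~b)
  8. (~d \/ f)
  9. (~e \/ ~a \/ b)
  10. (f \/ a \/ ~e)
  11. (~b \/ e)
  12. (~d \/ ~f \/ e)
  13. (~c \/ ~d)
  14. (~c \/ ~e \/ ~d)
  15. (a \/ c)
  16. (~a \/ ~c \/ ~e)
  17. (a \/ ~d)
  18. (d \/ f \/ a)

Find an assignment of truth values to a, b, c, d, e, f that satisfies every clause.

Try a = False.
  then c is forced to True.
  then b is forced to False.
  then e is forced to True.
  then f is forced to True.
  then d is forced to False.

a=F, b=F, c=T, d=F, e=T, f=T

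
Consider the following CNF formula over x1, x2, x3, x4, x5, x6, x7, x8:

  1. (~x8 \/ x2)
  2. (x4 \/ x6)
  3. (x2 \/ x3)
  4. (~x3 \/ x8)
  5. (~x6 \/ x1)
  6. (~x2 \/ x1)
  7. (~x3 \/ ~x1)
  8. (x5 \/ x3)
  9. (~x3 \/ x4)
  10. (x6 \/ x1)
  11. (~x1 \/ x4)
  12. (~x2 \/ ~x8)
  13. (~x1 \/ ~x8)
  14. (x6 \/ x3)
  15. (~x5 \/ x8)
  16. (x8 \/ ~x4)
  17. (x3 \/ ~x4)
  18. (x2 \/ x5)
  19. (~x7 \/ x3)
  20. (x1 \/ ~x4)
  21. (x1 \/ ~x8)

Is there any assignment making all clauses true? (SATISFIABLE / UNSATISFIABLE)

UNSATISFIABLE

x1 = True:
  propagation gives x3=False, x2=True, x5=True, x4=True; an empty clause results — contradiction.
x1 = False:
  propagation gives x6=False; an empty clause results — contradiction.
Every branch closes, so no satisfying assignment exists.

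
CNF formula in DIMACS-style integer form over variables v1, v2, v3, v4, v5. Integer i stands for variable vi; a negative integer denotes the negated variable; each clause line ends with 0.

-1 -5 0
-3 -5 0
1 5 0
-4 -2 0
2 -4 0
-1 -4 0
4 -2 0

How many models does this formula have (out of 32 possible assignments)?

3

The models are:
  v1=F v2=F v3=F v4=F v5=T
  v1=T v2=F v3=F v4=F v5=F
  v1=T v2=F v3=T v4=F v5=F
Count: 3.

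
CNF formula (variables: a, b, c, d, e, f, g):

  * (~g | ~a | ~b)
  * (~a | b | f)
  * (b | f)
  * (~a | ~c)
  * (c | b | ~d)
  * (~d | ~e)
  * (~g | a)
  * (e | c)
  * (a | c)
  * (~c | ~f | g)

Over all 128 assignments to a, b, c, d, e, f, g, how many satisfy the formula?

Split on a, then c.
  a=1, c=1: a clause becomes empty — 0.
  a=1, c=0: remaining (b,d,e,f,g) ∈ {(0,0,1,1,0); (0,0,1,1,1); (1,0,1,0,0); (1,0,1,1,0)} — 4.
  a=0, c=1: remaining (b,d,e,f,g) ∈ {(1,0,0,0,0); (1,0,1,0,0); (1,1,0,0,0)} — 3.
  a=0, c=0: a clause becomes empty — 0.
Total: 0 + 4 + 3 + 0 = 7.

7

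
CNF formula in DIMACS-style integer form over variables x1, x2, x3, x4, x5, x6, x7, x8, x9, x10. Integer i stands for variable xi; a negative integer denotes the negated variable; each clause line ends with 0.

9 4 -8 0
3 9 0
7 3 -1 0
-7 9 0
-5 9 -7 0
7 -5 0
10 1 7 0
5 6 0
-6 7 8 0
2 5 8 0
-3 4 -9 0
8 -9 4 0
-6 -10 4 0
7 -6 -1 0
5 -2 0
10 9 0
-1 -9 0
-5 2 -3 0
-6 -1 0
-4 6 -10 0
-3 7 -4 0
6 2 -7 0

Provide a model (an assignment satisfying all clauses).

x1=F  x2=F  x3=F  x4=T  x5=F  x6=T  x7=T  x8=T  x9=T  x10=T

Branch on x1: take x1 = False.
For the remaining variables, x2 = False, x3 = False, x4 = True, x5 = False, x6 = True, x7 = True, x8 = True, x9 = True, x10 = True works.
Every clause has at least one true literal under this assignment.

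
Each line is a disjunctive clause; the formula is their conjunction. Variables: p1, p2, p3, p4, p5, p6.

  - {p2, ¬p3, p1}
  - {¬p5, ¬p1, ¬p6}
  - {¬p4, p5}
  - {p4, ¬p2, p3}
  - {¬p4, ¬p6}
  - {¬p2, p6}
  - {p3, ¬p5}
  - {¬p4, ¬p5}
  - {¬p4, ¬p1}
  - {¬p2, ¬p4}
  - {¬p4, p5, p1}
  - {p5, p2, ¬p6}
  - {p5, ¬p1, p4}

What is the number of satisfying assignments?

4

Satisfying assignments:
  p1=F p2=F p3=F p4=F p5=F p6=F
  p1=F p2=T p3=T p4=F p5=F p6=T
  p1=F p2=T p3=T p4=F p5=T p6=T
  p1=T p2=F p3=T p4=F p5=T p6=F
Count: 4.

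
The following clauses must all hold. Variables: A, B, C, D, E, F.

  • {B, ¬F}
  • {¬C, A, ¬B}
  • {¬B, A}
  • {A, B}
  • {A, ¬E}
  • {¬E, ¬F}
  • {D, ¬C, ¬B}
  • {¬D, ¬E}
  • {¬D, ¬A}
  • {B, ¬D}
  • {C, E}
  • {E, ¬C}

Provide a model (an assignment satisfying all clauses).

A=True, B=False, C=True, D=False, E=True, F=False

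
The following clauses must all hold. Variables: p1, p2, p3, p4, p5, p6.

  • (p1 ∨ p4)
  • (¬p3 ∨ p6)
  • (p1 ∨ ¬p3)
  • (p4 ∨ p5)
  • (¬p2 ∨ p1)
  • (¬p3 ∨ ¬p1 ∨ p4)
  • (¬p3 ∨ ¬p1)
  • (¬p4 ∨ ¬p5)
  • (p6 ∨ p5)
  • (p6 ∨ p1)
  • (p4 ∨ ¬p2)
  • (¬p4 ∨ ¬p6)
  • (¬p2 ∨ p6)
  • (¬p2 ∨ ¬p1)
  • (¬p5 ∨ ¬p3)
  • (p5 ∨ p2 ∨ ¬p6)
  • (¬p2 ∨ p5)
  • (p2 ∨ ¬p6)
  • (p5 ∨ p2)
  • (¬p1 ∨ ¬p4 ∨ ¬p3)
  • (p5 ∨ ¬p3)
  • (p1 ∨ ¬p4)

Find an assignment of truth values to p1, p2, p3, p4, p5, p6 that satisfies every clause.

Pure literal: p3 appears only negated; assign p3 = False.
Branch on p1: take p1 = True.
  then p2 is forced to False.
  then p6 is forced to False.
  then p5 is forced to True.
  then p4 is forced to False.
Check each clause:
  1. (p1 ∨ p4) — p1 is true.
  2. (p6 ∨ ¬p3) — ¬p3 is true.
  3. (p1 ∨ ¬p3) — p1 is true.
  4. (p4 ∨ p5) — p5 is true.
  5. (¬p2 ∨ p1) — p1 is true.
  6. (¬p1 ∨ p4 ∨ ¬p3) — ¬p3 is true.
  7. (¬p3 ∨ ¬p1) — ¬p3 is true.
  8. (¬p5 ∨ ¬p4) — ¬p4 is true.
  9. (p5 ∨ p6) — p5 is true.
  10. (p1 ∨ p6) — p1 is true.
  11. (p4 ∨ ¬p2) — ¬p2 is true.
  12. (¬p4 ∨ ¬p6) — ¬p6 is true.
  13. (¬p2 ∨ p6) — ¬p2 is true.
  14. (¬p1 ∨ ¬p2) — ¬p2 is true.
  15. (¬p5 ∨ ¬p3) — ¬p3 is true.
  16. (p2 ∨ ¬p6 ∨ p5) — ¬p6 is true.
  17. (¬p2 ∨ p5) — p5 is true.
  18. (¬p6 ∨ p2) — ¬p6 is true.
  19. (p5 ∨ p2) — p5 is true.
  20. (¬p1 ∨ ¬p3 ∨ ¬p4) — ¬p4 is true.
  21. (¬p3 ∨ p5) — p5 is true.
  22. (p1 ∨ ¬p4) — p1 is true.

p1=True, p2=False, p3=False, p4=False, p5=True, p6=False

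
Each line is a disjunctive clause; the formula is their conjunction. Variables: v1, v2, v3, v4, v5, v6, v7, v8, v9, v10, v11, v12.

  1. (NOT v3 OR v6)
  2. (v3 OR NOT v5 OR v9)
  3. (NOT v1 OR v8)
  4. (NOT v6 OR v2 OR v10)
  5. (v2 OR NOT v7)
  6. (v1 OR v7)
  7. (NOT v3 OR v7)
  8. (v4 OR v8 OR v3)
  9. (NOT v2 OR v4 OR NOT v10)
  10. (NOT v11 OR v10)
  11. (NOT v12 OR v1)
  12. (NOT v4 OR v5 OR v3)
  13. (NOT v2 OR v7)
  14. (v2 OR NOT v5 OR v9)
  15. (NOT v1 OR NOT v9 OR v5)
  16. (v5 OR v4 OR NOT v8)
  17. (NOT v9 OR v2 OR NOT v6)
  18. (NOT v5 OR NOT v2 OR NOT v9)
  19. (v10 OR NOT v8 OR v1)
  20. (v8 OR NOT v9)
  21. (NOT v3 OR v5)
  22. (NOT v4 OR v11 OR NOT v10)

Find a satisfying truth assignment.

v1=True  v2=False  v3=False  v4=False  v5=True  v6=False  v7=False  v8=True  v9=True  v10=True  v11=True  v12=True

Check each clause:
  1. (v6 OR NOT v3) — NOT v3 is true.
  2. (v9 OR NOT v5 OR v3) — v9 is true.
  3. (v8 OR NOT v1) — v8 is true.
  4. (NOT v6 OR v2 OR v10) — v10 is true.
  5. (v2 OR NOT v7) — NOT v7 is true.
  6. (v7 OR v1) — v1 is true.
  7. (v7 OR NOT v3) — NOT v3 is true.
  8. (v3 OR v8 OR v4) — v8 is true.
  9. (v4 OR NOT v10 OR NOT v2) — NOT v2 is true.
  10. (v10 OR NOT v11) — v10 is true.
  11. (v1 OR NOT v12) — v1 is true.
  12. (v5 OR v3 OR NOT v4) — NOT v4 is true.
  13. (NOT v2 OR v7) — NOT v2 is true.
  14. (v2 OR v9 OR NOT v5) — v9 is true.
  15. (v5 OR NOT v9 OR NOT v1) — v5 is true.
  16. (v4 OR v5 OR NOT v8) — v5 is true.
  17. (NOT v6 OR NOT v9 OR v2) — NOT v6 is true.
  18. (NOT v5 OR NOT v2 OR NOT v9) — NOT v2 is true.
  19. (NOT v8 OR v10 OR v1) — v1 is true.
  20. (v8 OR NOT v9) — v8 is true.
  21. (v5 OR NOT v3) — v5 is true.
  22. (NOT v10 OR v11 OR NOT v4) — v11 is true.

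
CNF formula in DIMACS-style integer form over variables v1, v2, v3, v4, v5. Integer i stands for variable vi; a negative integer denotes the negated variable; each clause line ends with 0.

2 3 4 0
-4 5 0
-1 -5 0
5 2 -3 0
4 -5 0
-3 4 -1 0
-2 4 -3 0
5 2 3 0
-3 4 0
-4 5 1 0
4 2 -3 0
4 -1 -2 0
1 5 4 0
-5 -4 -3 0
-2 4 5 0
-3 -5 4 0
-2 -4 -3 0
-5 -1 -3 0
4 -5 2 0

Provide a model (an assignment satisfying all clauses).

Branch on v1: take v1 = False.
The remaining clauses are satisfied by v2 = True, v3 = False, v4 = True, v5 = True.
Every clause has at least one true literal under this assignment.

v1 = False, v2 = True, v3 = False, v4 = True, v5 = True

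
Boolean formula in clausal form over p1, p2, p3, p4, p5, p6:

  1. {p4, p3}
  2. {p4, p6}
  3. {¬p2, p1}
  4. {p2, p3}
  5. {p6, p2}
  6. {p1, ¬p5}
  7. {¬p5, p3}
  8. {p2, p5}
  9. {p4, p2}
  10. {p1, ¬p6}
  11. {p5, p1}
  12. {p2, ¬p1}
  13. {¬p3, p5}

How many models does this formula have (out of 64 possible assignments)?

5

Satisfying assignments:
  p1=1 p2=1 p3=0 p4=1 p5=0 p6=0
  p1=1 p2=1 p3=0 p4=1 p5=0 p6=1
  p1=1 p2=1 p3=1 p4=0 p5=1 p6=1
  p1=1 p2=1 p3=1 p4=1 p5=1 p6=0
  p1=1 p2=1 p3=1 p4=1 p5=1 p6=1
Count: 5.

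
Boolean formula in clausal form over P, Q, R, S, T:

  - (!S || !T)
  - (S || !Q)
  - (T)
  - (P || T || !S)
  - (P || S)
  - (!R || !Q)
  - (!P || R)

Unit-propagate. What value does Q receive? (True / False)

False

Unit clause (T) sets T = True.
(!T || !S) with T = True leaves only !S, so S = False.
From (S || !Q) and S = False: Q = False.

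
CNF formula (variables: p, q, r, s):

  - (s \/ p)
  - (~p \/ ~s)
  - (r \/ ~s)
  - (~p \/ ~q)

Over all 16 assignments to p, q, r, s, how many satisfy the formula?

4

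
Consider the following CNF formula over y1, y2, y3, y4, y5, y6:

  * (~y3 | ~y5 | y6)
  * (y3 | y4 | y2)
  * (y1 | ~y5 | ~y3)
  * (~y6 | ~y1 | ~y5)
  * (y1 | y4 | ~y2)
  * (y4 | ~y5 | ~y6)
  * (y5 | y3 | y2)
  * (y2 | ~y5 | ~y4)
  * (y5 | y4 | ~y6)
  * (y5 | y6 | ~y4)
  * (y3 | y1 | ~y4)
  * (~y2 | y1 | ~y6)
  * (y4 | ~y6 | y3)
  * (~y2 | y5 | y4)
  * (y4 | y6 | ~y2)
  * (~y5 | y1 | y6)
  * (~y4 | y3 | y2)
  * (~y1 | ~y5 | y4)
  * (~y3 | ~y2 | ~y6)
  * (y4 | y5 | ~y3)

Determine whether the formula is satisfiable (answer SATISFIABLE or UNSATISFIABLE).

SATISFIABLE

Branch on y1: take y1 = False.
Set y2 = False and propagate.
Try y3 = True.
  then y5 is forced to False.
  then y4 is forced to True.
  then y6 is forced to True.
Every clause has at least one true literal under this assignment.
So y1=False, y2=False, y3=True, y4=True, y5=False, y6=True is a satisfying assignment.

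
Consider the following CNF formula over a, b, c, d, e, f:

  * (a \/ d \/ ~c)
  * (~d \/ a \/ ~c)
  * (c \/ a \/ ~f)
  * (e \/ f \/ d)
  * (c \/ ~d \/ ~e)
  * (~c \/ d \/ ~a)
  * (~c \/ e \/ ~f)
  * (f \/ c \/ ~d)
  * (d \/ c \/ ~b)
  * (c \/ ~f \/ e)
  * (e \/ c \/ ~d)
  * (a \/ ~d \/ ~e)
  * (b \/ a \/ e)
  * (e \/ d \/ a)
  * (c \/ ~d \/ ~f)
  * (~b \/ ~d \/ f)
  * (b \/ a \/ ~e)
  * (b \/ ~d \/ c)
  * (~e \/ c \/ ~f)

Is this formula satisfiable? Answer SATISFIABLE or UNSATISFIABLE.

Branch on a: take a = True.
Try b = False.
The remaining clauses are satisfied by c = False, d = False, e = True, f = False.
Every clause has at least one true literal under this assignment.
So a=T, b=F, c=F, d=F, e=T, f=F is a satisfying assignment.

SATISFIABLE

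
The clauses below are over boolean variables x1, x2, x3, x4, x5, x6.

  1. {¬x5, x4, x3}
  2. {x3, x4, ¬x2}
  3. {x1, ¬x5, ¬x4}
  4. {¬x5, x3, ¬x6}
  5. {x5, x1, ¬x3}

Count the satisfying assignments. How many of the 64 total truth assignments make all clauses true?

34

Split on x3, then x5.
  x3=1, x5=1: x2, x6 free; 3 ways for (x1,x4) × 2^2 = 12.
  x3=1, x5=0: forces x1=1; x2, x4, x6 free → 2^3 = 8.
  x3=0, x5=1: remaining (x1,x2,x4,x6) ∈ {(1,0,1,0); (1,1,1,0)} — 2.
  x3=0, x5=0: x1, x6 free; 3 ways for (x2,x4) × 2^2 = 12.
Total: 12 + 8 + 2 + 12 = 34.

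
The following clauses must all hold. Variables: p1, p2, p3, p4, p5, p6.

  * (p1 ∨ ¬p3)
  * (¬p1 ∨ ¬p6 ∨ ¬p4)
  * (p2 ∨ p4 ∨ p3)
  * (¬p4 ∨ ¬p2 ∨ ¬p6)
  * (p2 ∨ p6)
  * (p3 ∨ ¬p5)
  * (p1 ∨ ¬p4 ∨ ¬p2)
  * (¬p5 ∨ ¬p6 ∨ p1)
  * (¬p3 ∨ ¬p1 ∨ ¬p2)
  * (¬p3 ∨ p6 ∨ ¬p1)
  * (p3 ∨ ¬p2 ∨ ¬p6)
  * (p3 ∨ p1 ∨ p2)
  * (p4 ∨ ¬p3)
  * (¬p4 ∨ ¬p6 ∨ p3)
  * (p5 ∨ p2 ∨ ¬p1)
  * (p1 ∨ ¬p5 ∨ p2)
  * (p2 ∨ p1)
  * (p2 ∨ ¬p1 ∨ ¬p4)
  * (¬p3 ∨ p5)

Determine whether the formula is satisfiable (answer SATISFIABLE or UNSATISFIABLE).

Set p1 = True and propagate.
Try p2 = True.
  then p3 is forced to False.
  then p5 is forced to False.
  then p6 is forced to False.
p4 is now unconstrained; take p4 = True.
So p1 = True, p2 = True, p3 = False, p4 = True, p5 = False, p6 = False is a satisfying assignment.

SATISFIABLE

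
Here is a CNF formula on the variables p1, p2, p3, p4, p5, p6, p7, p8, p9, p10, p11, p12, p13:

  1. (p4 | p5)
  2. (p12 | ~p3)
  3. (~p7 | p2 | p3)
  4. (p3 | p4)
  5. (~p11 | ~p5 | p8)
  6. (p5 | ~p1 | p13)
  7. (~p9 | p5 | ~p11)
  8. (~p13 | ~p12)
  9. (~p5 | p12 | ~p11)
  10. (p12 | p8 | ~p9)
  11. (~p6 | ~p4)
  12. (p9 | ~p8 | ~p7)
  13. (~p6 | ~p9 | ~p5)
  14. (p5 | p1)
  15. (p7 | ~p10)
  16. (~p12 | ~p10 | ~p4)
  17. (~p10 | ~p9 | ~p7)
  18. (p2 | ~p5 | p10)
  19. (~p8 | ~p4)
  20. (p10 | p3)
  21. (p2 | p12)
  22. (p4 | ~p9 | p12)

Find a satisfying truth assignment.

p1 = T, p2 = T, p3 = T, p4 = F, p5 = T, p6 = T, p7 = T, p8 = F, p9 = F, p10 = F, p11 = F, p12 = T, p13 = F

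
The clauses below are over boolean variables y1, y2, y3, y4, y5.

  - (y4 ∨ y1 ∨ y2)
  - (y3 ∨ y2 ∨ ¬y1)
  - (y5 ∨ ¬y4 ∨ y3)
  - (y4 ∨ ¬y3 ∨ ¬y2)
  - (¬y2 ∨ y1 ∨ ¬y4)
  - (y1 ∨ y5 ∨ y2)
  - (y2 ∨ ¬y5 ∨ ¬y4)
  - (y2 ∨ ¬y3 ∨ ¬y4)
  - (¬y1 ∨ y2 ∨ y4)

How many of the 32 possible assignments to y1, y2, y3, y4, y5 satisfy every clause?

Split on y2, then y4.
  y2=1, y4=1: remaining (y1,y3,y5) ∈ {(1,0,1); (1,1,0); (1,1,1)} — 3.
  y2=1, y4=0: remaining (y1,y3,y5) ∈ {(0,0,0); (0,0,1); (1,0,0); (1,0,1)} — 4.
  y2=0, y4=1: a clause becomes empty — 0.
  y2=0, y4=0: a clause becomes empty — 0.
Total: 3 + 4 + 0 + 0 = 7.

7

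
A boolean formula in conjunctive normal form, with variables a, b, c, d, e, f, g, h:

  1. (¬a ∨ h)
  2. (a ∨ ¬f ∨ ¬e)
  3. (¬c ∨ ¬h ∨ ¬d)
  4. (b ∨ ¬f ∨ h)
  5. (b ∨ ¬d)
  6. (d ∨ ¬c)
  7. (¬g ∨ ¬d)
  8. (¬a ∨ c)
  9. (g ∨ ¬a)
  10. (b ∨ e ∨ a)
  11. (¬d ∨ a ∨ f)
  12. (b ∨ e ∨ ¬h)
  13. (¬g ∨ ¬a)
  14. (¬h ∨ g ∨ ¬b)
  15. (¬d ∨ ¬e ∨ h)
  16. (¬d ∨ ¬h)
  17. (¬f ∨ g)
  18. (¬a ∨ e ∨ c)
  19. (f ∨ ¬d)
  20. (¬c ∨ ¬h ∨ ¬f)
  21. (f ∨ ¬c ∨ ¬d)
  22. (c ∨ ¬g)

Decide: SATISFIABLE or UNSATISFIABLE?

SATISFIABLE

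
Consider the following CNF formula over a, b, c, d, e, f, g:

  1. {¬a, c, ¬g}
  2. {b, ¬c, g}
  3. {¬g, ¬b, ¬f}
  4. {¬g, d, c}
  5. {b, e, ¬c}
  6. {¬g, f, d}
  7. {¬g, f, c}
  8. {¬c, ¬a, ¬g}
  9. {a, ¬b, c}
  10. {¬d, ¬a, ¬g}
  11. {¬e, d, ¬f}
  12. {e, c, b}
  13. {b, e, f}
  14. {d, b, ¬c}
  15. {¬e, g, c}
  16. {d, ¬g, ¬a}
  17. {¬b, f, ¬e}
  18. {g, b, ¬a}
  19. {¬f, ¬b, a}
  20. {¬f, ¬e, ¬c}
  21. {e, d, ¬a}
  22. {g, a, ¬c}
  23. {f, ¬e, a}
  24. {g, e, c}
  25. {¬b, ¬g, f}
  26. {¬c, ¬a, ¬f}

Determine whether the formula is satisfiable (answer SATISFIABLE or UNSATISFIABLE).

Try a = True.
Branch on b: take b = True.
Branch on c: take c = True.
  then g is forced to False.
  then f is forced to False.
  then e is forced to False.
  then d is forced to True.
So a = T, b = T, c = T, d = T, e = F, f = F, g = F is a satisfying assignment.

SATISFIABLE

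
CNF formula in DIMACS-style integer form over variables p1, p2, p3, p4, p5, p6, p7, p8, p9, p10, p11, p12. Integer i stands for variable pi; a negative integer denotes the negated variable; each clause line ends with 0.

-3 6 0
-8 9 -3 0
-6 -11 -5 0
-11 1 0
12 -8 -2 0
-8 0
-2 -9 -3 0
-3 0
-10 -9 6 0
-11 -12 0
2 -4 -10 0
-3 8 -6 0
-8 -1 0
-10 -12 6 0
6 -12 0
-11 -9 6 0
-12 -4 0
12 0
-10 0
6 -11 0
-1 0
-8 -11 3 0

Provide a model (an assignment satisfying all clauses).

(~p8) is a unit clause, so p8 = False.
(~p3) is a unit clause, so p3 = False.
Unit propagation: (p12) forces p12 = True.
(~p11) is a unit clause, so p11 = False.
The clause (p6) is unit: p6 must be True.
The clause (~p4) is unit: p4 must be False.
(~p10) is a unit clause, so p10 = False.
(~p1) is a unit clause, so p1 = False.
p2, p5, p7, p9 are now unconstrained; take p2 = True, p5 = False, p7 = False, p9 = True.
Check each clause:
  1. (p6 | ~p3) — ~p3 is true.
  2. (p9 | ~p3 | ~p8) — ~p8 is true.
  3. (~p5 | ~p6 | ~p11) — ~p5 is true.
  4. (~p11 | p1) — ~p11 is true.
  5. (~p2 | p12 | ~p8) — ~p8 is true.
  6. (~p8) — ~p8 is true.
  7. (~p2 | ~p9 | ~p3) — ~p3 is true.
  8. (~p3) — ~p3 is true.
  9. (~p9 | p6 | ~p10) — ~p10 is true.
  10. (~p11 | ~p12) — ~p11 is true.
  11. (~p10 | p2 | ~p4) — p2 is true.
  12. (~p6 | ~p3 | p8) — ~p3 is true.
  13. (~p8 | ~p1) — ~p8 is true.
  14. (p6 | ~p12 | ~p10) — p6 is true.
  15. (p6 | ~p12) — p6 is true.
  16. (~p9 | p6 | ~p11) — ~p11 is true.
  17. (~p12 | ~p4) — ~p4 is true.
  18. (p12) — p12 is true.
  19. (~p10) — ~p10 is true.
  20. (p6 | ~p11) — ~p11 is true.
  21. (~p1) — ~p1 is true.
  22. (p3 | ~p8 | ~p11) — ~p8 is true.

p1 = F, p2 = T, p3 = F, p4 = F, p5 = F, p6 = T, p7 = F, p8 = F, p9 = T, p10 = F, p11 = F, p12 = T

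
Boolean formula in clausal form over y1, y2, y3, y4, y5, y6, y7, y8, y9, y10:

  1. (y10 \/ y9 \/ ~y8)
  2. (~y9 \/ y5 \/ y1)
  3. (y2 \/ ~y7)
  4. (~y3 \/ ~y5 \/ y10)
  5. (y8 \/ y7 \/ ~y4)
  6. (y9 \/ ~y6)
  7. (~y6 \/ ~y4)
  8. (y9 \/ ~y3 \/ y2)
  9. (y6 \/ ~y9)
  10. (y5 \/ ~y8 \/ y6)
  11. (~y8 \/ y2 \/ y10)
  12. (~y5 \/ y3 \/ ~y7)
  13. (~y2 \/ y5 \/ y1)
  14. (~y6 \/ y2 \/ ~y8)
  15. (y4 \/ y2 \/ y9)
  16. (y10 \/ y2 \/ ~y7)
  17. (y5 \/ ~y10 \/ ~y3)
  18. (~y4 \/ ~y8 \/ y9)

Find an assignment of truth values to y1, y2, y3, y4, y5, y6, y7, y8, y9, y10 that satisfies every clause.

y1=T, y2=T, y3=F, y4=F, y5=F, y6=F, y7=F, y8=F, y9=F, y10=F

Check each clause:
  1. (y10 \/ y9 \/ ~y8) — ~y8 is true.
  2. (~y9 \/ y1 \/ y5) — y1 is true.
  3. (~y7 \/ y2) — ~y7 is true.
  4. (~y5 \/ ~y3 \/ y10) — ~y5 is true.
  5. (y8 \/ ~y4 \/ y7) — ~y4 is true.
  6. (~y6 \/ y9) — ~y6 is true.
  7. (~y4 \/ ~y6) — ~y6 is true.
  8. (y9 \/ y2 \/ ~y3) — y2 is true.
  9. (~y9 \/ y6) — ~y9 is true.
  10. (y5 \/ ~y8 \/ y6) — ~y8 is true.
  11. (~y8 \/ y10 \/ y2) — ~y8 is true.
  12. (~y7 \/ y3 \/ ~y5) — ~y7 is true.
  13. (~y2 \/ y1 \/ y5) — y1 is true.
  14. (~y8 \/ ~y6 \/ y2) — ~y8 is true.
  15. (y4 \/ y2 \/ y9) — y2 is true.
  16. (~y7 \/ y2 \/ y10) — ~y7 is true.
  17. (~y10 \/ y5 \/ ~y3) — ~y3 is true.
  18. (~y4 \/ ~y8 \/ y9) — ~y8 is true.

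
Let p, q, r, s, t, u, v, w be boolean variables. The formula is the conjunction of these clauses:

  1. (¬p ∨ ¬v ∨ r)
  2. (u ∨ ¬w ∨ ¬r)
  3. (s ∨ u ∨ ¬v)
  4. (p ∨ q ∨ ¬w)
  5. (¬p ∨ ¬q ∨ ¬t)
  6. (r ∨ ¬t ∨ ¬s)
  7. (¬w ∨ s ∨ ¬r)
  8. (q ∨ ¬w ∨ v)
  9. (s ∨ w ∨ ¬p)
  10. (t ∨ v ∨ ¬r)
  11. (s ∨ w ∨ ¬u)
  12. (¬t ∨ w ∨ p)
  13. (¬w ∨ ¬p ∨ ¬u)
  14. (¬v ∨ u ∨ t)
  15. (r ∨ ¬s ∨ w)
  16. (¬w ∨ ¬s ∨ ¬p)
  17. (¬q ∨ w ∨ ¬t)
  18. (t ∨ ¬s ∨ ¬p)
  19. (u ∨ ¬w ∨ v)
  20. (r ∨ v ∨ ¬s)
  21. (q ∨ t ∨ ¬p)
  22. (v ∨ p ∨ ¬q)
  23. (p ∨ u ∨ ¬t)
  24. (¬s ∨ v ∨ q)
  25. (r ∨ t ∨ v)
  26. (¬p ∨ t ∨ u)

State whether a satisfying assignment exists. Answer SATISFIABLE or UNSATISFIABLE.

SATISFIABLE

Set p = True and propagate.
For the remaining variables, q = False, r = True, s = True, t = True, u = False, v = True, w = False works.
So p=T, q=F, r=T, s=T, t=T, u=F, v=T, w=F is a satisfying assignment.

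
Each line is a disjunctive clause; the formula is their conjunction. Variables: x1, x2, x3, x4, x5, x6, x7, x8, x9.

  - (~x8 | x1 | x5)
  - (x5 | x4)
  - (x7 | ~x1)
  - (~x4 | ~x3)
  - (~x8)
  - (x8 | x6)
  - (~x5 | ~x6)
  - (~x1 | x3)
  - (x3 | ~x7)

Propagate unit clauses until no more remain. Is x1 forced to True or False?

(~x8) stands alone — x8 = False.
In (x8 | x6), x8 is now false; x6 must hold, so x6 = True.
In (~x5 | ~x6), ~x6 is now false; ~x5 must hold, so x5 = False.
From (x5 | x4) and x5 = False: x4 = True.
From (~x3 | ~x4) and x4 = True: x3 = False.
(x3 | ~x1): since x3 = False, the clause reduces to (~x1). x1 = False.

False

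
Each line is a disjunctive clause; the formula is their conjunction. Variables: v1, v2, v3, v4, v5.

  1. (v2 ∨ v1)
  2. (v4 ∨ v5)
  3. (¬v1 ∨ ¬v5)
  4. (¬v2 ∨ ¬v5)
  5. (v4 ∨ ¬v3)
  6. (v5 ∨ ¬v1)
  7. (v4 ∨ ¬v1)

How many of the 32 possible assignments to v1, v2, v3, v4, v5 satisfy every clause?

2

Satisfying assignments:
  v1=F v2=T v3=F v4=T v5=F
  v1=F v2=T v3=T v4=T v5=F
Count: 2.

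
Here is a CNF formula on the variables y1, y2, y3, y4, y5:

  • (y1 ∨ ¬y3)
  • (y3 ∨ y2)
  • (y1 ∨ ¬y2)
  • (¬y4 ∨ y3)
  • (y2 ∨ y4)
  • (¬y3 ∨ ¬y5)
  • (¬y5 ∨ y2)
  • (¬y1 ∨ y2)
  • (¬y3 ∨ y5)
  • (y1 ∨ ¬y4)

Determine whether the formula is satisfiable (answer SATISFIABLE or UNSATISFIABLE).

SATISFIABLE

Set y1 = True and propagate.
  then y2 is forced to True.
The remaining clauses are satisfied by y3 = False, y4 = False, y5 = False.
So y1=True, y2=True, y3=False, y4=False, y5=False is a satisfying assignment.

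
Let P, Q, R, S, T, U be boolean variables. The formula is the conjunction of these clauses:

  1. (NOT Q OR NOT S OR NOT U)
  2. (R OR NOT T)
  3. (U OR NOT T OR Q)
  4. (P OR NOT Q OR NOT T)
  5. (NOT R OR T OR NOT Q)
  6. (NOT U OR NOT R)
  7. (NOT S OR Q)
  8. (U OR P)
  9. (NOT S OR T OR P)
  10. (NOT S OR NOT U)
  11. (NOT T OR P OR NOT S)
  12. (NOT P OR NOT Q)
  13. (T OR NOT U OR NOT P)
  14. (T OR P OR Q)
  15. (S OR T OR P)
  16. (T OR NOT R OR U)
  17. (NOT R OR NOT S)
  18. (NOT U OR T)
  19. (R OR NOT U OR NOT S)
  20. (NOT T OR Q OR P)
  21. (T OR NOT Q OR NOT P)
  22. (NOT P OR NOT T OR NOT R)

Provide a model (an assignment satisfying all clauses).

P=T  Q=F  R=F  S=F  T=F  U=F

Try P = True.
  then Q is forced to False.
  then S is forced to False.
Try R = False.
  then T is forced to False.
  then U is forced to False.
Check each clause:
  1. (NOT S OR NOT U OR NOT Q) — NOT U is true.
  2. (NOT T OR R) — NOT T is true.
  3. (U OR NOT T OR Q) — NOT T is true.
  4. (P OR NOT Q OR NOT T) — P is true.
  5. (T OR NOT Q OR NOT R) — NOT R is true.
  6. (NOT U OR NOT R) — NOT U is true.
  7. (Q OR NOT S) — NOT S is true.
  8. (U OR P) — P is true.
  9. (T OR NOT S OR P) — P is true.
  10. (NOT S OR NOT U) — NOT U is true.
  11. (NOT S OR P OR NOT T) — P is true.
  12. (NOT Q OR NOT P) — NOT Q is true.
  13. (NOT P OR NOT U OR T) — NOT U is true.
  14. (P OR T OR Q) — P is true.
  15. (S OR P OR T) — P is true.
  16. (T OR NOT R OR U) — NOT R is true.
  17. (NOT R OR NOT S) — NOT S is true.
  18. (T OR NOT U) — NOT U is true.
  19. (NOT U OR NOT S OR R) — NOT U is true.
  20. (NOT T OR Q OR P) — P is true.
  21. (T OR NOT P OR NOT Q) — NOT Q is true.
  22. (NOT T OR NOT R OR NOT P) — NOT T is true.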